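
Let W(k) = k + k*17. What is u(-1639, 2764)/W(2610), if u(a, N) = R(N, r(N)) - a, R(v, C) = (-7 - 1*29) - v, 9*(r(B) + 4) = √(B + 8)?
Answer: -43/1740 ≈ -0.024713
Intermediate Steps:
r(B) = -4 + √(8 + B)/9 (r(B) = -4 + √(B + 8)/9 = -4 + √(8 + B)/9)
R(v, C) = -36 - v (R(v, C) = (-7 - 29) - v = -36 - v)
W(k) = 18*k (W(k) = k + 17*k = 18*k)
u(a, N) = -36 - N - a (u(a, N) = (-36 - N) - a = -36 - N - a)
u(-1639, 2764)/W(2610) = (-36 - 1*2764 - 1*(-1639))/((18*2610)) = (-36 - 2764 + 1639)/46980 = -1161*1/46980 = -43/1740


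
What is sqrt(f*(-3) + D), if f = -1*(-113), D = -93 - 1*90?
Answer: 3*I*sqrt(58) ≈ 22.847*I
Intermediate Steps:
D = -183 (D = -93 - 90 = -183)
f = 113
sqrt(f*(-3) + D) = sqrt(113*(-3) - 183) = sqrt(-339 - 183) = sqrt(-522) = 3*I*sqrt(58)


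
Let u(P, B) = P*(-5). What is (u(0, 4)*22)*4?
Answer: 0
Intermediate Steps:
u(P, B) = -5*P
(u(0, 4)*22)*4 = (-5*0*22)*4 = (0*22)*4 = 0*4 = 0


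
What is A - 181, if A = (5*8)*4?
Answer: -21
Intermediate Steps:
A = 160 (A = 40*4 = 160)
A - 181 = 160 - 181 = -21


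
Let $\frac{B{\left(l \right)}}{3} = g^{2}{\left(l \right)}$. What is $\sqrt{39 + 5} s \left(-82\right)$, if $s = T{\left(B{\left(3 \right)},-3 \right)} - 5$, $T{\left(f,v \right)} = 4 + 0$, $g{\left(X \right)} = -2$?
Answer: $164 \sqrt{11} \approx 543.93$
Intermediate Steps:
$B{\left(l \right)} = 12$ ($B{\left(l \right)} = 3 \left(-2\right)^{2} = 3 \cdot 4 = 12$)
$T{\left(f,v \right)} = 4$
$s = -1$ ($s = 4 - 5 = -1$)
$\sqrt{39 + 5} s \left(-82\right) = \sqrt{39 + 5} \left(-1\right) \left(-82\right) = \sqrt{44} \left(-1\right) \left(-82\right) = 2 \sqrt{11} \left(-1\right) \left(-82\right) = - 2 \sqrt{11} \left(-82\right) = 164 \sqrt{11}$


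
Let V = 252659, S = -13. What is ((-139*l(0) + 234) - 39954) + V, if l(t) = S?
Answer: 214746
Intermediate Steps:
l(t) = -13
((-139*l(0) + 234) - 39954) + V = ((-139*(-13) + 234) - 39954) + 252659 = ((1807 + 234) - 39954) + 252659 = (2041 - 39954) + 252659 = -37913 + 252659 = 214746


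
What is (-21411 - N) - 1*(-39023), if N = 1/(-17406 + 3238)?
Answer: 249526817/14168 ≈ 17612.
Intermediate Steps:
N = -1/14168 (N = 1/(-14168) = -1/14168 ≈ -7.0582e-5)
(-21411 - N) - 1*(-39023) = (-21411 - 1*(-1/14168)) - 1*(-39023) = (-21411 + 1/14168) + 39023 = -303351047/14168 + 39023 = 249526817/14168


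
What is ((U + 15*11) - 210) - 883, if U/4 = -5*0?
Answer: -928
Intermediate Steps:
U = 0 (U = 4*(-5*0) = 4*0 = 0)
((U + 15*11) - 210) - 883 = ((0 + 15*11) - 210) - 883 = ((0 + 165) - 210) - 883 = (165 - 210) - 883 = -45 - 883 = -928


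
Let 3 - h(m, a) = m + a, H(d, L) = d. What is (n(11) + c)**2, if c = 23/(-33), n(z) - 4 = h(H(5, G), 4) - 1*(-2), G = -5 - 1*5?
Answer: 529/1089 ≈ 0.48577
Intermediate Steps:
G = -10 (G = -5 - 5 = -10)
h(m, a) = 3 - a - m (h(m, a) = 3 - (m + a) = 3 - (a + m) = 3 + (-a - m) = 3 - a - m)
n(z) = 0 (n(z) = 4 + ((3 - 1*4 - 1*5) - 1*(-2)) = 4 + ((3 - 4 - 5) + 2) = 4 + (-6 + 2) = 4 - 4 = 0)
c = -23/33 (c = 23*(-1/33) = -23/33 ≈ -0.69697)
(n(11) + c)**2 = (0 - 23/33)**2 = (-23/33)**2 = 529/1089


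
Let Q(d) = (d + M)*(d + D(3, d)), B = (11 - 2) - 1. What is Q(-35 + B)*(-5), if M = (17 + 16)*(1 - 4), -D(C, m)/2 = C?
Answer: -20790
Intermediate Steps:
D(C, m) = -2*C
B = 8 (B = 9 - 1 = 8)
M = -99 (M = 33*(-3) = -99)
Q(d) = (-99 + d)*(-6 + d) (Q(d) = (d - 99)*(d - 2*3) = (-99 + d)*(d - 6) = (-99 + d)*(-6 + d))
Q(-35 + B)*(-5) = (594 + (-35 + 8)**2 - 105*(-35 + 8))*(-5) = (594 + (-27)**2 - 105*(-27))*(-5) = (594 + 729 + 2835)*(-5) = 4158*(-5) = -20790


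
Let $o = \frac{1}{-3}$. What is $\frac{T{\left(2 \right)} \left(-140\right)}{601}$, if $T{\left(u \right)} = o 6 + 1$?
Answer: $\frac{140}{601} \approx 0.23294$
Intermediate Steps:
$o = - \frac{1}{3} \approx -0.33333$
$T{\left(u \right)} = -1$ ($T{\left(u \right)} = \left(- \frac{1}{3}\right) 6 + 1 = -2 + 1 = -1$)
$\frac{T{\left(2 \right)} \left(-140\right)}{601} = \frac{\left(-1\right) \left(-140\right)}{601} = 140 \cdot \frac{1}{601} = \frac{140}{601}$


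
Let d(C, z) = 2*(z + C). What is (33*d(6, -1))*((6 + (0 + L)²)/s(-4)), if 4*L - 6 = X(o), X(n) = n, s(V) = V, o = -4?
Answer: -4125/8 ≈ -515.63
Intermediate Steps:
d(C, z) = 2*C + 2*z (d(C, z) = 2*(C + z) = 2*C + 2*z)
L = ½ (L = 3/2 + (¼)*(-4) = 3/2 - 1 = ½ ≈ 0.50000)
(33*d(6, -1))*((6 + (0 + L)²)/s(-4)) = (33*(2*6 + 2*(-1)))*((6 + (0 + ½)²)/(-4)) = (33*(12 - 2))*((6 + (½)²)*(-¼)) = (33*10)*((6 + ¼)*(-¼)) = 330*((25/4)*(-¼)) = 330*(-25/16) = -4125/8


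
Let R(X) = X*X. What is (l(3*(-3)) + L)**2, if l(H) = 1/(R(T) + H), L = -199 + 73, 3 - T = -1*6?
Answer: 82283041/5184 ≈ 15873.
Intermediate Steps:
T = 9 (T = 3 - (-1)*6 = 3 - 1*(-6) = 3 + 6 = 9)
R(X) = X**2
L = -126
l(H) = 1/(81 + H) (l(H) = 1/(9**2 + H) = 1/(81 + H))
(l(3*(-3)) + L)**2 = (1/(81 + 3*(-3)) - 126)**2 = (1/(81 - 9) - 126)**2 = (1/72 - 126)**2 = (-9071/72)**2 = 82283041/5184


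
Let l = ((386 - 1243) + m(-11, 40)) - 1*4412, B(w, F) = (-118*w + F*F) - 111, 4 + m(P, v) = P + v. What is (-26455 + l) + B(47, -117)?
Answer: -23667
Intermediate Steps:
m(P, v) = -4 + P + v (m(P, v) = -4 + (P + v) = -4 + P + v)
B(w, F) = -111 + F² - 118*w (B(w, F) = (-118*w + F²) - 111 = (F² - 118*w) - 111 = -111 + F² - 118*w)
l = -5244 (l = ((386 - 1243) + (-4 - 11 + 40)) - 1*4412 = (-857 + 25) - 4412 = -832 - 4412 = -5244)
(-26455 + l) + B(47, -117) = (-26455 - 5244) + (-111 + (-117)² - 118*47) = -31699 + (-111 + 13689 - 5546) = -31699 + 8032 = -23667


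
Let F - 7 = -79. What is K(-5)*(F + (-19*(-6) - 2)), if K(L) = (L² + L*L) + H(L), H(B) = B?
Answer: 1800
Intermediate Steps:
F = -72 (F = 7 - 79 = -72)
K(L) = L + 2*L² (K(L) = (L² + L*L) + L = (L² + L²) + L = 2*L² + L = L + 2*L²)
K(-5)*(F + (-19*(-6) - 2)) = (-5*(1 + 2*(-5)))*(-72 + (-19*(-6) - 2)) = (-5*(1 - 10))*(-72 + (114 - 2)) = (-5*(-9))*(-72 + 112) = 45*40 = 1800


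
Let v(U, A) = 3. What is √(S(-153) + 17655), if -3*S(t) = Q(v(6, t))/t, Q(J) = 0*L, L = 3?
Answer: √17655 ≈ 132.87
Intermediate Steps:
Q(J) = 0 (Q(J) = 0*3 = 0)
S(t) = 0 (S(t) = -0/t = -⅓*0 = 0)
√(S(-153) + 17655) = √(0 + 17655) = √17655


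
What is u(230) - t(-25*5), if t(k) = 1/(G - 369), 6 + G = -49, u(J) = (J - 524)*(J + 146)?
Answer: -46870655/424 ≈ -1.1054e+5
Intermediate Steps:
u(J) = (-524 + J)*(146 + J)
G = -55 (G = -6 - 49 = -55)
t(k) = -1/424 (t(k) = 1/(-55 - 369) = 1/(-424) = -1/424)
u(230) - t(-25*5) = (-76504 + 230² - 378*230) - 1*(-1/424) = (-76504 + 52900 - 86940) + 1/424 = -110544 + 1/424 = -46870655/424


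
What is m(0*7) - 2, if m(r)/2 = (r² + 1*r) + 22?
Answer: 42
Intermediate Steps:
m(r) = 44 + 2*r + 2*r² (m(r) = 2*((r² + 1*r) + 22) = 2*((r² + r) + 22) = 2*((r + r²) + 22) = 2*(22 + r + r²) = 44 + 2*r + 2*r²)
m(0*7) - 2 = (44 + 2*(0*7) + 2*(0*7)²) - 2 = (44 + 2*0 + 2*0²) - 2 = (44 + 0 + 2*0) - 2 = (44 + 0 + 0) - 2 = 44 - 2 = 42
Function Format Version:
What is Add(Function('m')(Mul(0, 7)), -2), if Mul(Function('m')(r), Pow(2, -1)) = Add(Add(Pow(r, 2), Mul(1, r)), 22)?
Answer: 42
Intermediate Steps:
Function('m')(r) = Add(44, Mul(2, r), Mul(2, Pow(r, 2))) (Function('m')(r) = Mul(2, Add(Add(Pow(r, 2), Mul(1, r)), 22)) = Mul(2, Add(Add(Pow(r, 2), r), 22)) = Mul(2, Add(Add(r, Pow(r, 2)), 22)) = Mul(2, Add(22, r, Pow(r, 2))) = Add(44, Mul(2, r), Mul(2, Pow(r, 2))))
Add(Function('m')(Mul(0, 7)), -2) = Add(Add(44, Mul(2, Mul(0, 7)), Mul(2, Pow(Mul(0, 7), 2))), -2) = Add(Add(44, Mul(2, 0), Mul(2, Pow(0, 2))), -2) = Add(Add(44, 0, Mul(2, 0)), -2) = Add(Add(44, 0, 0), -2) = Add(44, -2) = 42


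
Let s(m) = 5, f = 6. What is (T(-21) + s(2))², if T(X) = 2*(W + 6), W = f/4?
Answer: 400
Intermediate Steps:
W = 3/2 (W = 6/4 = 6*(¼) = 3/2 ≈ 1.5000)
T(X) = 15 (T(X) = 2*(3/2 + 6) = 2*(15/2) = 15)
(T(-21) + s(2))² = (15 + 5)² = 20² = 400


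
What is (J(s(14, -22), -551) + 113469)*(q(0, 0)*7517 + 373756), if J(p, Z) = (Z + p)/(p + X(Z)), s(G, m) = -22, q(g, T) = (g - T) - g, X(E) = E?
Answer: 42410093320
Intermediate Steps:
q(g, T) = -T
J(p, Z) = 1 (J(p, Z) = (Z + p)/(p + Z) = (Z + p)/(Z + p) = 1)
(J(s(14, -22), -551) + 113469)*(q(0, 0)*7517 + 373756) = (1 + 113469)*(-1*0*7517 + 373756) = 113470*(0*7517 + 373756) = 113470*(0 + 373756) = 113470*373756 = 42410093320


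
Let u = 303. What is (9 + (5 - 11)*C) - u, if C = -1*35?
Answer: -84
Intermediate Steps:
C = -35
(9 + (5 - 11)*C) - u = (9 + (5 - 11)*(-35)) - 1*303 = (9 - 6*(-35)) - 303 = (9 + 210) - 303 = 219 - 303 = -84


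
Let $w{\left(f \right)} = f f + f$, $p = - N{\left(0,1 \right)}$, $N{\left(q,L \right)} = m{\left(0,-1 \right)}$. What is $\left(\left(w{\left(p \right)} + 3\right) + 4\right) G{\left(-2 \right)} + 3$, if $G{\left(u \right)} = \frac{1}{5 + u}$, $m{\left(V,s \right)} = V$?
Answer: $\frac{16}{3} \approx 5.3333$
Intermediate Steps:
$N{\left(q,L \right)} = 0$
$p = 0$ ($p = \left(-1\right) 0 = 0$)
$w{\left(f \right)} = f + f^{2}$ ($w{\left(f \right)} = f^{2} + f = f + f^{2}$)
$\left(\left(w{\left(p \right)} + 3\right) + 4\right) G{\left(-2 \right)} + 3 = \frac{\left(0 \left(1 + 0\right) + 3\right) + 4}{5 - 2} + 3 = \frac{\left(0 \cdot 1 + 3\right) + 4}{3} + 3 = \left(\left(0 + 3\right) + 4\right) \frac{1}{3} + 3 = \left(3 + 4\right) \frac{1}{3} + 3 = 7 \cdot \frac{1}{3} + 3 = \frac{7}{3} + 3 = \frac{16}{3}$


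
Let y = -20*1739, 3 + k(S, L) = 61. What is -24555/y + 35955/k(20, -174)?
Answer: 125193909/201724 ≈ 620.62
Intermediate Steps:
k(S, L) = 58 (k(S, L) = -3 + 61 = 58)
y = -34780
-24555/y + 35955/k(20, -174) = -24555/(-34780) + 35955/58 = -24555*(-1/34780) + 35955*(1/58) = 4911/6956 + 35955/58 = 125193909/201724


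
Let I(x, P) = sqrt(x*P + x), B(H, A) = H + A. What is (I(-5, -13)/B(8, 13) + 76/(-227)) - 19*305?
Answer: -1315541/227 + 2*sqrt(15)/21 ≈ -5795.0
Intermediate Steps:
B(H, A) = A + H
I(x, P) = sqrt(x + P*x) (I(x, P) = sqrt(P*x + x) = sqrt(x + P*x))
(I(-5, -13)/B(8, 13) + 76/(-227)) - 19*305 = (sqrt(-5*(1 - 13))/(13 + 8) + 76/(-227)) - 19*305 = (sqrt(-5*(-12))/21 + 76*(-1/227)) - 5795 = (sqrt(60)*(1/21) - 76/227) - 5795 = ((2*sqrt(15))*(1/21) - 76/227) - 5795 = (2*sqrt(15)/21 - 76/227) - 5795 = (-76/227 + 2*sqrt(15)/21) - 5795 = -1315541/227 + 2*sqrt(15)/21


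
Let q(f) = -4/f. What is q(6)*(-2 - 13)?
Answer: 10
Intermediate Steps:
q(6)*(-2 - 13) = (-4/6)*(-2 - 13) = -4*⅙*(-15) = -⅔*(-15) = 10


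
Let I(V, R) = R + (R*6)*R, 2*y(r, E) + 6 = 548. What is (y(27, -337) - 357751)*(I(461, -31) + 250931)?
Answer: -91752961680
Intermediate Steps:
y(r, E) = 271 (y(r, E) = -3 + (½)*548 = -3 + 274 = 271)
I(V, R) = R + 6*R² (I(V, R) = R + (6*R)*R = R + 6*R²)
(y(27, -337) - 357751)*(I(461, -31) + 250931) = (271 - 357751)*(-31*(1 + 6*(-31)) + 250931) = -357480*(-31*(1 - 186) + 250931) = -357480*(-31*(-185) + 250931) = -357480*(5735 + 250931) = -357480*256666 = -91752961680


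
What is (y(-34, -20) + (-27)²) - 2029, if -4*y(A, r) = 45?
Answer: -5245/4 ≈ -1311.3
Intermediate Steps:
y(A, r) = -45/4 (y(A, r) = -¼*45 = -45/4)
(y(-34, -20) + (-27)²) - 2029 = (-45/4 + (-27)²) - 2029 = (-45/4 + 729) - 2029 = 2871/4 - 2029 = -5245/4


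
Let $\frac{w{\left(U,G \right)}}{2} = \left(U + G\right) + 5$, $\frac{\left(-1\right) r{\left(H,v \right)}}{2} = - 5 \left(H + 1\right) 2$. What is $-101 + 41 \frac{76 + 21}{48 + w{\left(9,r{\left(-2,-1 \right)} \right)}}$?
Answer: $\frac{341}{36} \approx 9.4722$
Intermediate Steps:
$r{\left(H,v \right)} = 20 + 20 H$ ($r{\left(H,v \right)} = - 2 - 5 \left(H + 1\right) 2 = - 2 - 5 \left(1 + H\right) 2 = - 2 \left(-5 - 5 H\right) 2 = - 2 \left(-10 - 10 H\right) = 20 + 20 H$)
$w{\left(U,G \right)} = 10 + 2 G + 2 U$ ($w{\left(U,G \right)} = 2 \left(\left(U + G\right) + 5\right) = 2 \left(\left(G + U\right) + 5\right) = 2 \left(5 + G + U\right) = 10 + 2 G + 2 U$)
$-101 + 41 \frac{76 + 21}{48 + w{\left(9,r{\left(-2,-1 \right)} \right)}} = -101 + 41 \frac{76 + 21}{48 + \left(10 + 2 \left(20 + 20 \left(-2\right)\right) + 2 \cdot 9\right)} = -101 + 41 \frac{97}{48 + \left(10 + 2 \left(20 - 40\right) + 18\right)} = -101 + 41 \frac{97}{48 + \left(10 + 2 \left(-20\right) + 18\right)} = -101 + 41 \frac{97}{48 + \left(10 - 40 + 18\right)} = -101 + 41 \frac{97}{48 - 12} = -101 + 41 \cdot \frac{97}{36} = -101 + \frac{3977}{36} = \frac{341}{36}$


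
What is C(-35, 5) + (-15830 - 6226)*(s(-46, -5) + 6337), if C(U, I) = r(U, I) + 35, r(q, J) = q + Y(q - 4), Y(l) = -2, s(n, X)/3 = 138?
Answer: -148900058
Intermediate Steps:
s(n, X) = 414 (s(n, X) = 3*138 = 414)
r(q, J) = -2 + q (r(q, J) = q - 2 = -2 + q)
C(U, I) = 33 + U (C(U, I) = (-2 + U) + 35 = 33 + U)
C(-35, 5) + (-15830 - 6226)*(s(-46, -5) + 6337) = (33 - 35) + (-15830 - 6226)*(414 + 6337) = -2 - 22056*6751 = -2 - 148900056 = -148900058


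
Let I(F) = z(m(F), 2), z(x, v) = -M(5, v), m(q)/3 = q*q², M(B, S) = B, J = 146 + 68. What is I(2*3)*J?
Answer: -1070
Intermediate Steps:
J = 214
m(q) = 3*q³ (m(q) = 3*(q*q²) = 3*q³)
z(x, v) = -5 (z(x, v) = -1*5 = -5)
I(F) = -5
I(2*3)*J = -5*214 = -1070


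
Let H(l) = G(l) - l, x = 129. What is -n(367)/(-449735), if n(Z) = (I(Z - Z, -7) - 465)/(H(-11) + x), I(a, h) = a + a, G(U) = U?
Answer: -31/3867721 ≈ -8.0150e-6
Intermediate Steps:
H(l) = 0 (H(l) = l - l = 0)
I(a, h) = 2*a
n(Z) = -155/43 (n(Z) = (2*(Z - Z) - 465)/(0 + 129) = (2*0 - 465)/129 = (0 - 465)*(1/129) = -465*1/129 = -155/43)
-n(367)/(-449735) = -(-155)/(43*(-449735)) = -(-155)*(-1)/(43*449735) = -1*31/3867721 = -31/3867721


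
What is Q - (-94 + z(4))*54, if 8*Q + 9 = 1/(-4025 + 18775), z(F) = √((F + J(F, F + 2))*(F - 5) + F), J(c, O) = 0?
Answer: 598835251/118000 ≈ 5074.9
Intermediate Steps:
z(F) = √(F + F*(-5 + F)) (z(F) = √((F + 0)*(F - 5) + F) = √(F*(-5 + F) + F) = √(F + F*(-5 + F)))
Q = -132749/118000 (Q = -9/8 + 1/(8*(-4025 + 18775)) = -9/8 + (⅛)/14750 = -9/8 + (⅛)*(1/14750) = -9/8 + 1/118000 = -132749/118000 ≈ -1.1250)
Q - (-94 + z(4))*54 = -132749/118000 - (-94 + √(4*(-4 + 4)))*54 = -132749/118000 - (-94 + √(4*0))*54 = -132749/118000 - (-94 + √0)*54 = -132749/118000 - (-94 + 0)*54 = -132749/118000 - (-94)*54 = -132749/118000 - 1*(-5076) = -132749/118000 + 5076 = 598835251/118000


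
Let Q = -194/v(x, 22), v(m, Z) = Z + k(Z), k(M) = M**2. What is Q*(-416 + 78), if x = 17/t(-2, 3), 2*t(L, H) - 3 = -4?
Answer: 32786/253 ≈ 129.59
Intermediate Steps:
t(L, H) = -1/2 (t(L, H) = 3/2 + (1/2)*(-4) = 3/2 - 2 = -1/2)
x = -34 (x = 17/(-1/2) = 17*(-2) = -34)
v(m, Z) = Z + Z**2
Q = -97/253 (Q = -194*1/(22*(1 + 22)) = -194/(22*23) = -194/506 = -194*1/506 = -97/253 ≈ -0.38340)
Q*(-416 + 78) = -97*(-416 + 78)/253 = -97/253*(-338) = 32786/253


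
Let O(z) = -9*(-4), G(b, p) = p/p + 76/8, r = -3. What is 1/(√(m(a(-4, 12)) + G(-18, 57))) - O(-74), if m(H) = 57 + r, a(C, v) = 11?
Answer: -36 + √258/129 ≈ -35.875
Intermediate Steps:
G(b, p) = 21/2 (G(b, p) = 1 + 76*(⅛) = 1 + 19/2 = 21/2)
m(H) = 54 (m(H) = 57 - 3 = 54)
O(z) = 36
1/(√(m(a(-4, 12)) + G(-18, 57))) - O(-74) = 1/(√(54 + 21/2)) - 1*36 = 1/(√(129/2)) - 36 = 1/(√258/2) - 36 = √258/129 - 36 = -36 + √258/129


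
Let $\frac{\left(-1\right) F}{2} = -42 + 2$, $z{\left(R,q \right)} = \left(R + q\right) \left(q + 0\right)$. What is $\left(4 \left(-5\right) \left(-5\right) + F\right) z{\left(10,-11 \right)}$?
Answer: $1980$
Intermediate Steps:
$z{\left(R,q \right)} = q \left(R + q\right)$ ($z{\left(R,q \right)} = \left(R + q\right) q = q \left(R + q\right)$)
$F = 80$ ($F = - 2 \left(-42 + 2\right) = \left(-2\right) \left(-40\right) = 80$)
$\left(4 \left(-5\right) \left(-5\right) + F\right) z{\left(10,-11 \right)} = \left(4 \left(-5\right) \left(-5\right) + 80\right) \left(- 11 \left(10 - 11\right)\right) = \left(\left(-20\right) \left(-5\right) + 80\right) \left(\left(-11\right) \left(-1\right)\right) = \left(100 + 80\right) 11 = 180 \cdot 11 = 1980$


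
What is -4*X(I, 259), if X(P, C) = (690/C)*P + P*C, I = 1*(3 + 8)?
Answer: -2981924/259 ≈ -11513.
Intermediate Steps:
I = 11 (I = 1*11 = 11)
X(P, C) = C*P + 690*P/C (X(P, C) = 690*P/C + C*P = C*P + 690*P/C)
-4*X(I, 259) = -44*(690 + 259**2)/259 = -44*(690 + 67081)/259 = -44*67771/259 = -4*745481/259 = -2981924/259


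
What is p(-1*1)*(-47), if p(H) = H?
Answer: 47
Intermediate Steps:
p(-1*1)*(-47) = -1*1*(-47) = -1*(-47) = 47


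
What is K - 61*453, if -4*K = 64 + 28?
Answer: -27656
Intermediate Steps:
K = -23 (K = -(64 + 28)/4 = -¼*92 = -23)
K - 61*453 = -23 - 61*453 = -23 - 27633 = -27656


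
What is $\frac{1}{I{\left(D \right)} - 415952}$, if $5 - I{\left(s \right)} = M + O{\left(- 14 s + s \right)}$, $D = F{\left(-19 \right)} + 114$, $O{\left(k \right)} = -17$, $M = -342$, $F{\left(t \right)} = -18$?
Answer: $- \frac{1}{415588} \approx -2.4062 \cdot 10^{-6}$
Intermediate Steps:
$D = 96$ ($D = -18 + 114 = 96$)
$I{\left(s \right)} = 364$ ($I{\left(s \right)} = 5 - \left(-342 - 17\right) = 5 - -359 = 5 + 359 = 364$)
$\frac{1}{I{\left(D \right)} - 415952} = \frac{1}{364 - 415952} = \frac{1}{-415588} = - \frac{1}{415588}$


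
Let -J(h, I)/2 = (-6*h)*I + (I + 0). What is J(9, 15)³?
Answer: 4019679000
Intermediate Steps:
J(h, I) = -2*I + 12*I*h (J(h, I) = -2*((-6*h)*I + (I + 0)) = -2*(-6*I*h + I) = -2*(I - 6*I*h) = -2*I + 12*I*h)
J(9, 15)³ = (2*15*(-1 + 6*9))³ = (2*15*(-1 + 54))³ = (2*15*53)³ = 1590³ = 4019679000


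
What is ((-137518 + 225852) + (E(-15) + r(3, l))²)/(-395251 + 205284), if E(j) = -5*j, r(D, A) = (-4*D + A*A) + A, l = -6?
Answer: -96983/189967 ≈ -0.51053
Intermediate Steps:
r(D, A) = A + A² - 4*D (r(D, A) = (-4*D + A²) + A = (A² - 4*D) + A = A + A² - 4*D)
((-137518 + 225852) + (E(-15) + r(3, l))²)/(-395251 + 205284) = ((-137518 + 225852) + (-5*(-15) + (-6 + (-6)² - 4*3))²)/(-395251 + 205284) = (88334 + (75 + (-6 + 36 - 12))²)/(-189967) = (88334 + (75 + 18)²)*(-1/189967) = (88334 + 93²)*(-1/189967) = (88334 + 8649)*(-1/189967) = 96983*(-1/189967) = -96983/189967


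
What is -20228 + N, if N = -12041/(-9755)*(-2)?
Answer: -197348222/9755 ≈ -20230.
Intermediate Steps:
N = -24082/9755 (N = -12041*(-1/9755)*(-2) = (12041/9755)*(-2) = -24082/9755 ≈ -2.4687)
-20228 + N = -20228 - 24082/9755 = -197348222/9755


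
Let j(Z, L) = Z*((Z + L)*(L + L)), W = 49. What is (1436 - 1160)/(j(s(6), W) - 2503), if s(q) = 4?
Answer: 92/6091 ≈ 0.015104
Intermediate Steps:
j(Z, L) = 2*L*Z*(L + Z) (j(Z, L) = Z*((L + Z)*(2*L)) = Z*(2*L*(L + Z)) = 2*L*Z*(L + Z))
(1436 - 1160)/(j(s(6), W) - 2503) = (1436 - 1160)/(2*49*4*(49 + 4) - 2503) = 276/(2*49*4*53 - 2503) = 276/(20776 - 2503) = 276/18273 = 276*(1/18273) = 92/6091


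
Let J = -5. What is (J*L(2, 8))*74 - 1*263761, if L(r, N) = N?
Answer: -266721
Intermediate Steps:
(J*L(2, 8))*74 - 1*263761 = -5*8*74 - 1*263761 = -40*74 - 263761 = -2960 - 263761 = -266721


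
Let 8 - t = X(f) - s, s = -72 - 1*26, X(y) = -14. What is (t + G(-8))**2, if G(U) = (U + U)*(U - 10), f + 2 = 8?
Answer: 44944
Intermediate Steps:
f = 6 (f = -2 + 8 = 6)
s = -98 (s = -72 - 26 = -98)
t = -76 (t = 8 - (-14 - 1*(-98)) = 8 - (-14 + 98) = 8 - 1*84 = 8 - 84 = -76)
G(U) = 2*U*(-10 + U) (G(U) = (2*U)*(-10 + U) = 2*U*(-10 + U))
(t + G(-8))**2 = (-76 + 2*(-8)*(-10 - 8))**2 = (-76 + 2*(-8)*(-18))**2 = (-76 + 288)**2 = 212**2 = 44944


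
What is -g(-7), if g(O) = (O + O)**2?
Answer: -196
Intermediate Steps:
g(O) = 4*O**2 (g(O) = (2*O)**2 = 4*O**2)
-g(-7) = -4*(-7)**2 = -4*49 = -1*196 = -196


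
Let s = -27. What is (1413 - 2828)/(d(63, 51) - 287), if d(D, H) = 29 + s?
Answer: 283/57 ≈ 4.9649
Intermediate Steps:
d(D, H) = 2 (d(D, H) = 29 - 27 = 2)
(1413 - 2828)/(d(63, 51) - 287) = (1413 - 2828)/(2 - 287) = -1415/(-285) = -1415*(-1/285) = 283/57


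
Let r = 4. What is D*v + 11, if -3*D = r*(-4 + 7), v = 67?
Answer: -257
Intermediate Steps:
D = -4 (D = -4*(-4 + 7)/3 = -4*3/3 = -⅓*12 = -4)
D*v + 11 = -4*67 + 11 = -268 + 11 = -257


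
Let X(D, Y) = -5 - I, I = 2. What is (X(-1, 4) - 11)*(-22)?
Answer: 396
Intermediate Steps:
X(D, Y) = -7 (X(D, Y) = -5 - 1*2 = -5 - 2 = -7)
(X(-1, 4) - 11)*(-22) = (-7 - 11)*(-22) = -18*(-22) = 396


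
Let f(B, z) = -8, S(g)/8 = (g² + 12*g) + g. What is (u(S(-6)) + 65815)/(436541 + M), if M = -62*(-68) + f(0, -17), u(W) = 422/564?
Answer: 18560041/124291218 ≈ 0.14933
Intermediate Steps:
S(g) = 8*g² + 104*g (S(g) = 8*((g² + 12*g) + g) = 8*(g² + 13*g) = 8*g² + 104*g)
u(W) = 211/282 (u(W) = 422*(1/564) = 211/282)
M = 4208 (M = -62*(-68) - 8 = 4216 - 8 = 4208)
(u(S(-6)) + 65815)/(436541 + M) = (211/282 + 65815)/(436541 + 4208) = (18560041/282)/440749 = (18560041/282)*(1/440749) = 18560041/124291218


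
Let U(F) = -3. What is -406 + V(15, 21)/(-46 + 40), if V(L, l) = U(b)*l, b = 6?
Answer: -791/2 ≈ -395.50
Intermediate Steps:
V(L, l) = -3*l
-406 + V(15, 21)/(-46 + 40) = -406 + (-3*21)/(-46 + 40) = -406 - 63/(-6) = -406 - 63*(-⅙) = -406 + 21/2 = -791/2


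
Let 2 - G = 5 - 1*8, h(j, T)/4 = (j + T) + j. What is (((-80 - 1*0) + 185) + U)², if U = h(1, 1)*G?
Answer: 27225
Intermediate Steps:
h(j, T) = 4*T + 8*j (h(j, T) = 4*((j + T) + j) = 4*((T + j) + j) = 4*(T + 2*j) = 4*T + 8*j)
G = 5 (G = 2 - (5 - 1*8) = 2 - (5 - 8) = 2 - 1*(-3) = 2 + 3 = 5)
U = 60 (U = (4*1 + 8*1)*5 = (4 + 8)*5 = 12*5 = 60)
(((-80 - 1*0) + 185) + U)² = (((-80 - 1*0) + 185) + 60)² = (((-80 + 0) + 185) + 60)² = ((-80 + 185) + 60)² = (105 + 60)² = 165² = 27225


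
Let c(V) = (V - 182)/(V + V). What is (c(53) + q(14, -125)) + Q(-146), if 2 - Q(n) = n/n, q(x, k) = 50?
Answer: 5277/106 ≈ 49.783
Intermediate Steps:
Q(n) = 1 (Q(n) = 2 - n/n = 2 - 1*1 = 2 - 1 = 1)
c(V) = (-182 + V)/(2*V) (c(V) = (-182 + V)/((2*V)) = (-182 + V)*(1/(2*V)) = (-182 + V)/(2*V))
(c(53) + q(14, -125)) + Q(-146) = ((1/2)*(-182 + 53)/53 + 50) + 1 = ((1/2)*(1/53)*(-129) + 50) + 1 = (-129/106 + 50) + 1 = 5171/106 + 1 = 5277/106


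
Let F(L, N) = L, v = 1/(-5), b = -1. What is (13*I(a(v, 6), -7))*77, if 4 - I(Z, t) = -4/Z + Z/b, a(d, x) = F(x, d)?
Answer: 32032/3 ≈ 10677.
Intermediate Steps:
v = -⅕ ≈ -0.20000
a(d, x) = x
I(Z, t) = 4 + Z + 4/Z (I(Z, t) = 4 - (-4/Z + Z/(-1)) = 4 - (-4/Z + Z*(-1)) = 4 - (-4/Z - Z) = 4 - (-Z - 4/Z) = 4 + (Z + 4/Z) = 4 + Z + 4/Z)
(13*I(a(v, 6), -7))*77 = (13*(4 + 6 + 4/6))*77 = (13*(4 + 6 + 4*(⅙)))*77 = (13*(4 + 6 + ⅔))*77 = (13*(32/3))*77 = (416/3)*77 = 32032/3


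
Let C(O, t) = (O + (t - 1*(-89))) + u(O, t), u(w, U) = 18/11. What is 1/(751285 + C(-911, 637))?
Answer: 11/8262118 ≈ 1.3314e-6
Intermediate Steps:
u(w, U) = 18/11 (u(w, U) = 18*(1/11) = 18/11)
C(O, t) = 997/11 + O + t (C(O, t) = (O + (t - 1*(-89))) + 18/11 = (O + (t + 89)) + 18/11 = (O + (89 + t)) + 18/11 = (89 + O + t) + 18/11 = 997/11 + O + t)
1/(751285 + C(-911, 637)) = 1/(751285 + (997/11 - 911 + 637)) = 1/(751285 - 2017/11) = 1/(8262118/11) = 11/8262118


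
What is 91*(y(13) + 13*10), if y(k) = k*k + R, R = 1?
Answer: 27300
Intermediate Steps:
y(k) = 1 + k² (y(k) = k*k + 1 = k² + 1 = 1 + k²)
91*(y(13) + 13*10) = 91*((1 + 13²) + 13*10) = 91*((1 + 169) + 130) = 91*(170 + 130) = 91*300 = 27300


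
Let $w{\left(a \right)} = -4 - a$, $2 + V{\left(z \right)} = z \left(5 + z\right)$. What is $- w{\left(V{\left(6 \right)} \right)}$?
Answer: $68$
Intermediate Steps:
$V{\left(z \right)} = -2 + z \left(5 + z\right)$
$- w{\left(V{\left(6 \right)} \right)} = - (-4 - \left(-2 + 6^{2} + 5 \cdot 6\right)) = - (-4 - \left(-2 + 36 + 30\right)) = - (-4 - 64) = \left(-1\right) \left(-68\right) = 68$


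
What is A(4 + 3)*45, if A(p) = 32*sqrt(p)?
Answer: 1440*sqrt(7) ≈ 3809.9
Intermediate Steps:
A(4 + 3)*45 = (32*sqrt(4 + 3))*45 = (32*sqrt(7))*45 = 1440*sqrt(7)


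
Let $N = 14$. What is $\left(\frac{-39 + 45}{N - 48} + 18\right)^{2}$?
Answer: $\frac{91809}{289} \approx 317.68$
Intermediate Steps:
$\left(\frac{-39 + 45}{N - 48} + 18\right)^{2} = \left(\frac{-39 + 45}{14 - 48} + 18\right)^{2} = \left(\frac{6}{-34} + 18\right)^{2} = \left(6 \left(- \frac{1}{34}\right) + 18\right)^{2} = \left(- \frac{3}{17} + 18\right)^{2} = \left(\frac{303}{17}\right)^{2} = \frac{91809}{289}$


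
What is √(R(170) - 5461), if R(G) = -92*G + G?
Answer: I*√20931 ≈ 144.68*I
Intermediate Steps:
R(G) = -91*G
√(R(170) - 5461) = √(-91*170 - 5461) = √(-15470 - 5461) = √(-20931) = I*√20931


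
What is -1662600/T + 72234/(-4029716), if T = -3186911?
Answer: 3234801246213/6421173123638 ≈ 0.50377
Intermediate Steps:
-1662600/T + 72234/(-4029716) = -1662600/(-3186911) + 72234/(-4029716) = -1662600*(-1/3186911) + 72234*(-1/4029716) = 1662600/3186911 - 36117/2014858 = 3234801246213/6421173123638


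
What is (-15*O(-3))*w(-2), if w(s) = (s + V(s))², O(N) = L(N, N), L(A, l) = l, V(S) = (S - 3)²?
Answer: 23805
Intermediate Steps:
V(S) = (-3 + S)²
O(N) = N
w(s) = (s + (-3 + s)²)²
(-15*O(-3))*w(-2) = (-15*(-3))*(-2 + (-3 - 2)²)² = 45*(-2 + (-5)²)² = 45*(-2 + 25)² = 45*23² = 45*529 = 23805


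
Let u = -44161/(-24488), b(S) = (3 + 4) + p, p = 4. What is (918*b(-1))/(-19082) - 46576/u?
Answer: -10882239981497/421340101 ≈ -25828.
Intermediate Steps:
b(S) = 11 (b(S) = (3 + 4) + 4 = 7 + 4 = 11)
u = 44161/24488 (u = -44161*(-1/24488) = 44161/24488 ≈ 1.8034)
(918*b(-1))/(-19082) - 46576/u = (918*11)/(-19082) - 46576/44161/24488 = 10098*(-1/19082) - 46576*24488/44161 = -5049/9541 - 1140553088/44161 = -10882239981497/421340101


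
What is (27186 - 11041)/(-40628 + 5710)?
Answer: -16145/34918 ≈ -0.46237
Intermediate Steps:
(27186 - 11041)/(-40628 + 5710) = 16145/(-34918) = 16145*(-1/34918) = -16145/34918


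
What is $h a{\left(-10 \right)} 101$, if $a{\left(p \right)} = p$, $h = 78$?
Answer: $-78780$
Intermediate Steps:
$h a{\left(-10 \right)} 101 = 78 \left(-10\right) 101 = \left(-780\right) 101 = -78780$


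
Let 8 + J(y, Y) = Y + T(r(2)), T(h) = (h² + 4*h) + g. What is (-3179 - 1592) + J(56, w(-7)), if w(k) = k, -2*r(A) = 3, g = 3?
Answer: -19147/4 ≈ -4786.8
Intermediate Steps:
r(A) = -3/2 (r(A) = -½*3 = -3/2)
T(h) = 3 + h² + 4*h (T(h) = (h² + 4*h) + 3 = 3 + h² + 4*h)
J(y, Y) = -35/4 + Y (J(y, Y) = -8 + (Y + (3 + (-3/2)² + 4*(-3/2))) = -8 + (Y + (3 + 9/4 - 6)) = -8 + (Y - ¾) = -8 + (-¾ + Y) = -35/4 + Y)
(-3179 - 1592) + J(56, w(-7)) = (-3179 - 1592) + (-35/4 - 7) = -4771 - 63/4 = -19147/4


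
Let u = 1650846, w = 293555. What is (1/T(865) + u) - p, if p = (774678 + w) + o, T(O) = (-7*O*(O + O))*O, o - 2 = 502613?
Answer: 724862257990499/9061004750 ≈ 79998.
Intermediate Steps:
o = 502615 (o = 2 + 502613 = 502615)
T(O) = -14*O**3 (T(O) = (-7*O*2*O)*O = (-14*O**2)*O = -14*O**3)
p = 1570848 (p = (774678 + 293555) + 502615 = 1068233 + 502615 = 1570848)
(1/T(865) + u) - p = (1/(-14*865**3) + 1650846) - 1*1570848 = (1/(-14*647214625) + 1650846) - 1570848 = (1/(-9061004750) + 1650846) - 1570848 = (-1/9061004750 + 1650846) - 1570848 = 14958323447518499/9061004750 - 1570848 = 724862257990499/9061004750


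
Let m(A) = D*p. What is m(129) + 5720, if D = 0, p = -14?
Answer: 5720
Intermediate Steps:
m(A) = 0 (m(A) = 0*(-14) = 0)
m(129) + 5720 = 0 + 5720 = 5720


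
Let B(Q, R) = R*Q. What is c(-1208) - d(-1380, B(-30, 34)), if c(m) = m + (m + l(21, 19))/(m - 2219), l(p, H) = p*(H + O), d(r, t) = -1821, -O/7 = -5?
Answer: 2100825/3427 ≈ 613.02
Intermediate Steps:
O = 35 (O = -7*(-5) = 35)
B(Q, R) = Q*R
l(p, H) = p*(35 + H) (l(p, H) = p*(H + 35) = p*(35 + H))
c(m) = m + (1134 + m)/(-2219 + m) (c(m) = m + (m + 21*(35 + 19))/(m - 2219) = m + (m + 21*54)/(-2219 + m) = m + (m + 1134)/(-2219 + m) = m + (1134 + m)/(-2219 + m))
c(-1208) - d(-1380, B(-30, 34)) = (1134 + (-1208)**2 - 2218*(-1208))/(-2219 - 1208) - 1*(-1821) = (1134 + 1459264 + 2679344)/(-3427) + 1821 = -1/3427*4139742 + 1821 = -4139742/3427 + 1821 = 2100825/3427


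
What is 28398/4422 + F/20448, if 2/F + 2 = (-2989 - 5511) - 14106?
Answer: 1094005459999/170353269504 ≈ 6.4220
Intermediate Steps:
F = -1/11304 (F = 2/(-2 + ((-2989 - 5511) - 14106)) = 2/(-2 + (-8500 - 14106)) = 2/(-2 - 22606) = 2/(-22608) = 2*(-1/22608) = -1/11304 ≈ -8.8464e-5)
28398/4422 + F/20448 = 28398/4422 - 1/11304/20448 = 28398*(1/4422) - 1/11304*1/20448 = 4733/737 - 1/231144192 = 1094005459999/170353269504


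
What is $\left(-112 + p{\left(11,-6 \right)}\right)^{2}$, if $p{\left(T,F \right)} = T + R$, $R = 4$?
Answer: $9409$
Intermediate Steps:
$p{\left(T,F \right)} = 4 + T$ ($p{\left(T,F \right)} = T + 4 = 4 + T$)
$\left(-112 + p{\left(11,-6 \right)}\right)^{2} = \left(-112 + \left(4 + 11\right)\right)^{2} = \left(-112 + 15\right)^{2} = \left(-97\right)^{2} = 9409$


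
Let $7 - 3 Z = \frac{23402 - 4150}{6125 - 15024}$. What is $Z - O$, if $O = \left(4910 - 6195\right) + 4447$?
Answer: $- \frac{84334369}{26697} \approx -3158.9$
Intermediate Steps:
$O = 3162$ ($O = \left(4910 - 6195\right) + 4447 = -1285 + 4447 = 3162$)
$Z = \frac{81545}{26697}$ ($Z = \frac{7}{3} - \frac{\left(23402 - 4150\right) \frac{1}{6125 - 15024}}{3} = \frac{7}{3} - \frac{19252 \frac{1}{-8899}}{3} = \frac{7}{3} - \frac{19252 \left(- \frac{1}{8899}\right)}{3} = \frac{7}{3} - - \frac{19252}{26697} = \frac{7}{3} + \frac{19252}{26697} = \frac{81545}{26697} \approx 3.0545$)
$Z - O = \frac{81545}{26697} - 3162 = - \frac{84334369}{26697}$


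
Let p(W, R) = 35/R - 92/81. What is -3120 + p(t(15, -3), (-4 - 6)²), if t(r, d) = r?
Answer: -5055673/1620 ≈ -3120.8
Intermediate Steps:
p(W, R) = -92/81 + 35/R (p(W, R) = 35/R - 92*1/81 = 35/R - 92/81 = -92/81 + 35/R)
-3120 + p(t(15, -3), (-4 - 6)²) = -3120 + (-92/81 + 35/((-4 - 6)²)) = -3120 + (-92/81 + 35/((-10)²)) = -3120 + (-92/81 + 35/100) = -3120 + (-92/81 + 35*(1/100)) = -3120 + (-92/81 + 7/20) = -3120 - 1273/1620 = -5055673/1620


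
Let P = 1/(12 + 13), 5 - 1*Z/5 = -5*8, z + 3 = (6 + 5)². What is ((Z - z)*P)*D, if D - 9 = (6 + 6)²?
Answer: 16371/25 ≈ 654.84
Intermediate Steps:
z = 118 (z = -3 + (6 + 5)² = -3 + 11² = -3 + 121 = 118)
Z = 225 (Z = 25 - (-25)*8 = 25 - 5*(-40) = 25 + 200 = 225)
D = 153 (D = 9 + (6 + 6)² = 9 + 12² = 9 + 144 = 153)
P = 1/25 ≈ 0.040000
((Z - z)*P)*D = ((225 - 1*118)*(1/25))*153 = ((225 - 118)*(1/25))*153 = (107*(1/25))*153 = (107/25)*153 = 16371/25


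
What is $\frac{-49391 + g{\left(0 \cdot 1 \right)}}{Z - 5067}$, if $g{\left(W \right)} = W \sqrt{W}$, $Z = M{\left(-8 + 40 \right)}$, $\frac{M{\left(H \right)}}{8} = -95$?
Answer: $\frac{49391}{5827} \approx 8.4762$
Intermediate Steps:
$M{\left(H \right)} = -760$ ($M{\left(H \right)} = 8 \left(-95\right) = -760$)
$Z = -760$
$g{\left(W \right)} = W^{\frac{3}{2}}$
$\frac{-49391 + g{\left(0 \cdot 1 \right)}}{Z - 5067} = \frac{-49391 + \left(0 \cdot 1\right)^{\frac{3}{2}}}{-760 - 5067} = \frac{-49391 + 0^{\frac{3}{2}}}{-5827} = \left(-49391 + 0\right) \left(- \frac{1}{5827}\right) = \left(-49391\right) \left(- \frac{1}{5827}\right) = \frac{49391}{5827}$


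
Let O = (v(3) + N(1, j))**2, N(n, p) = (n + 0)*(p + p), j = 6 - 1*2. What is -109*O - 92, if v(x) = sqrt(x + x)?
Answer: -7722 - 1744*sqrt(6) ≈ -11994.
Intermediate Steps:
v(x) = sqrt(2)*sqrt(x) (v(x) = sqrt(2*x) = sqrt(2)*sqrt(x))
j = 4 (j = 6 - 2 = 4)
N(n, p) = 2*n*p (N(n, p) = n*(2*p) = 2*n*p)
O = (8 + sqrt(6))**2 (O = (sqrt(2)*sqrt(3) + 2*1*4)**2 = (sqrt(6) + 8)**2 = (8 + sqrt(6))**2 ≈ 109.19)
-109*O - 92 = -109*(8 + sqrt(6))**2 - 92 = -92 - 109*(8 + sqrt(6))**2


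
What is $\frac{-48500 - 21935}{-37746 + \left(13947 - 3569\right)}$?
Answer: $\frac{70435}{27368} \approx 2.5736$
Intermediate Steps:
$\frac{-48500 - 21935}{-37746 + \left(13947 - 3569\right)} = - \frac{70435}{-37746 + \left(13947 - 3569\right)} = - \frac{70435}{-37746 + 10378} = - \frac{70435}{-27368} = \left(-70435\right) \left(- \frac{1}{27368}\right) = \frac{70435}{27368}$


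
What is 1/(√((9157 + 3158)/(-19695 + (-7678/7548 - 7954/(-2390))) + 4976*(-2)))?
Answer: -I*√78503191240001044485883798/883919030169614 ≈ -0.010024*I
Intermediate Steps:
1/(√((9157 + 3158)/(-19695 + (-7678/7548 - 7954/(-2390))) + 4976*(-2))) = 1/(√(12315/(-19695 + (-7678*1/7548 - 7954*(-1/2390))) - 9952)) = 1/(√(12315/(-19695 + (-3839/3774 + 3977/1195)) - 9952)) = 1/(√(12315/(-19695 + 10421593/4509930) - 9952)) = 1/(√(12315/(-88812649757/4509930) - 9952)) = 1/(√(12315*(-4509930/88812649757) - 9952)) = 1/(√(-55539787950/88812649757 - 9952)) = 1/(√(-883919030169614/88812649757)) = 1/(I*√78503191240001044485883798/88812649757) = -I*√78503191240001044485883798/883919030169614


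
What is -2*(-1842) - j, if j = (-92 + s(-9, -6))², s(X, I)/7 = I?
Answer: -14272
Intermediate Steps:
s(X, I) = 7*I
j = 17956 (j = (-92 + 7*(-6))² = (-92 - 42)² = (-134)² = 17956)
-2*(-1842) - j = -2*(-1842) - 1*17956 = 3684 - 17956 = -14272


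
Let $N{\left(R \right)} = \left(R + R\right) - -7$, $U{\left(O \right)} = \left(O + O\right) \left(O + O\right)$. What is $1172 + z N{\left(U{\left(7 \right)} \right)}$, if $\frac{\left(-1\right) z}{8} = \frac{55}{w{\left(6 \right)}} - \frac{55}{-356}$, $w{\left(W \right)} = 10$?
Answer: $- \frac{1502066}{89} \approx -16877.0$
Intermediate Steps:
$z = - \frac{4026}{89}$ ($z = - 8 \left(\frac{55}{10} - \frac{55}{-356}\right) = - 8 \left(55 \cdot \frac{1}{10} - - \frac{55}{356}\right) = - 8 \left(\frac{11}{2} + \frac{55}{356}\right) = \left(-8\right) \frac{2013}{356} = - \frac{4026}{89} \approx -45.236$)
$U{\left(O \right)} = 4 O^{2}$ ($U{\left(O \right)} = 2 O 2 O = 4 O^{2}$)
$N{\left(R \right)} = 7 + 2 R$ ($N{\left(R \right)} = 2 R + 7 = 7 + 2 R$)
$1172 + z N{\left(U{\left(7 \right)} \right)} = 1172 - \frac{4026 \left(7 + 2 \cdot 4 \cdot 7^{2}\right)}{89} = 1172 - \frac{4026 \left(7 + 2 \cdot 4 \cdot 49\right)}{89} = 1172 - \frac{4026 \left(7 + 2 \cdot 196\right)}{89} = 1172 - \frac{4026 \left(7 + 392\right)}{89} = 1172 - \frac{1606374}{89} = - \frac{1502066}{89}$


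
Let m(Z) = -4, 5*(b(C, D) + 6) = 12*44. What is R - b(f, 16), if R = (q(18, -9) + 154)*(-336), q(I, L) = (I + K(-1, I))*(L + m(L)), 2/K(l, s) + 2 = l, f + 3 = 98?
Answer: 119342/5 ≈ 23868.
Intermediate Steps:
f = 95 (f = -3 + 98 = 95)
b(C, D) = 498/5 (b(C, D) = -6 + (12*44)/5 = -6 + (1/5)*528 = -6 + 528/5 = 498/5)
K(l, s) = 2/(-2 + l)
q(I, L) = (-4 + L)*(-2/3 + I) (q(I, L) = (I + 2/(-2 - 1))*(L - 4) = (I + 2/(-3))*(-4 + L) = (I + 2*(-1/3))*(-4 + L) = (I - 2/3)*(-4 + L) = (-2/3 + I)*(-4 + L) = (-4 + L)*(-2/3 + I))
R = 23968 (R = ((8/3 - 4*18 - 2/3*(-9) + 18*(-9)) + 154)*(-336) = ((8/3 - 72 + 6 - 162) + 154)*(-336) = (-676/3 + 154)*(-336) = -214/3*(-336) = 23968)
R - b(f, 16) = 23968 - 1*498/5 = 23968 - 498/5 = 119342/5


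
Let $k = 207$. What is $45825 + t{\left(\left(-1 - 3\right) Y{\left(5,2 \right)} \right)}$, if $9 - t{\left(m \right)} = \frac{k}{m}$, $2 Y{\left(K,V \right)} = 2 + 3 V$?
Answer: $\frac{733551}{16} \approx 45847.0$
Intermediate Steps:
$Y{\left(K,V \right)} = 1 + \frac{3 V}{2}$ ($Y{\left(K,V \right)} = \frac{2 + 3 V}{2} = 1 + \frac{3 V}{2}$)
$t{\left(m \right)} = 9 - \frac{207}{m}$
$45825 + t{\left(\left(-1 - 3\right) Y{\left(5,2 \right)} \right)} = 45825 - \left(-9 + \frac{207}{\left(-1 - 3\right) \left(1 + \frac{3}{2} \cdot 2\right)}\right) = 45825 - \left(-9 + \frac{207}{\left(-4\right) \left(1 + 3\right)}\right) = 45825 - \left(-9 + \frac{207}{\left(-4\right) 4}\right) = 45825 - \left(-9 + \frac{207}{-16}\right) = 45825 + \left(9 - - \frac{207}{16}\right) = 45825 + \left(9 + \frac{207}{16}\right) = 45825 + \frac{351}{16} = \frac{733551}{16}$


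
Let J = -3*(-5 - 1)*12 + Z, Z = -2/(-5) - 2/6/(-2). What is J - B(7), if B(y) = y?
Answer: 6287/30 ≈ 209.57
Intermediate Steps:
Z = 17/30 (Z = -2*(-⅕) - 2*⅙*(-½) = ⅖ - ⅓*(-½) = ⅖ + ⅙ = 17/30 ≈ 0.56667)
J = 6497/30 (J = -3*(-5 - 1)*12 + 17/30 = -3*(-6)*12 + 17/30 = 18*12 + 17/30 = 216 + 17/30 = 6497/30 ≈ 216.57)
J - B(7) = 6497/30 - 1*7 = 6497/30 - 7 = 6287/30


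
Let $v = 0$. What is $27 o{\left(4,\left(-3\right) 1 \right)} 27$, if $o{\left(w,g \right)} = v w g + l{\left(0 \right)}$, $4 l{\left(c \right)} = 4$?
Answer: $729$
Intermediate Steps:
$l{\left(c \right)} = 1$ ($l{\left(c \right)} = \frac{1}{4} \cdot 4 = 1$)
$o{\left(w,g \right)} = 1$ ($o{\left(w,g \right)} = 0 w g + 1 = 0 g + 1 = 0 + 1 = 1$)
$27 o{\left(4,\left(-3\right) 1 \right)} 27 = 27 \cdot 1 \cdot 27 = 27 \cdot 27 = 729$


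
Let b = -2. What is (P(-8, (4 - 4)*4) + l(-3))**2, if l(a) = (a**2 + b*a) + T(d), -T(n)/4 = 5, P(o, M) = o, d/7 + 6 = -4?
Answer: 169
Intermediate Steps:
d = -70 (d = -42 + 7*(-4) = -42 - 28 = -70)
T(n) = -20 (T(n) = -4*5 = -20)
l(a) = -20 + a**2 - 2*a (l(a) = (a**2 - 2*a) - 20 = -20 + a**2 - 2*a)
(P(-8, (4 - 4)*4) + l(-3))**2 = (-8 + (-20 + (-3)**2 - 2*(-3)))**2 = (-8 + (-20 + 9 + 6))**2 = (-8 - 5)**2 = (-13)**2 = 169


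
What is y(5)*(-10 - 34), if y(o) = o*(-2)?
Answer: 440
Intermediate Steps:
y(o) = -2*o
y(5)*(-10 - 34) = (-2*5)*(-10 - 34) = -10*(-44) = 440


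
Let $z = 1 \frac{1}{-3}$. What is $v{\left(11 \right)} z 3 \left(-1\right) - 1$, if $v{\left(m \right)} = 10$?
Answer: $9$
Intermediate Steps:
$z = - \frac{1}{3}$ ($z = 1 \left(- \frac{1}{3}\right) = - \frac{1}{3} \approx -0.33333$)
$v{\left(11 \right)} z 3 \left(-1\right) - 1 = 10 \left(- \frac{1}{3}\right) 3 \left(-1\right) - 1 = 10 \left(\left(-1\right) \left(-1\right)\right) - 1 = 10 \cdot 1 - 1 = 10 - 1 = 9$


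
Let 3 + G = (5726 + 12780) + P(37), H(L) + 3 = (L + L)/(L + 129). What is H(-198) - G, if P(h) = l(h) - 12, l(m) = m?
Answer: -426081/23 ≈ -18525.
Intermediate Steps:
H(L) = -3 + 2*L/(129 + L) (H(L) = -3 + (L + L)/(L + 129) = -3 + (2*L)/(129 + L) = -3 + 2*L/(129 + L))
P(h) = -12 + h (P(h) = h - 12 = -12 + h)
G = 18528 (G = -3 + ((5726 + 12780) + (-12 + 37)) = -3 + (18506 + 25) = -3 + 18531 = 18528)
H(-198) - G = (-387 - 1*(-198))/(129 - 198) - 1*18528 = (-387 + 198)/(-69) - 18528 = -1/69*(-189) - 18528 = 63/23 - 18528 = -426081/23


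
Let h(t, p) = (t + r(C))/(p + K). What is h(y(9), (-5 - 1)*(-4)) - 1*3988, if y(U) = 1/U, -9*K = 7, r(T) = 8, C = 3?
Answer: -833419/209 ≈ -3987.7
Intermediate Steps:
K = -7/9 (K = -⅑*7 = -7/9 ≈ -0.77778)
y(U) = 1/U
h(t, p) = (8 + t)/(-7/9 + p) (h(t, p) = (t + 8)/(p - 7/9) = (8 + t)/(-7/9 + p))
h(y(9), (-5 - 1)*(-4)) - 1*3988 = 9*(8 + 1/9)/(-7 + 9*((-5 - 1)*(-4))) - 1*3988 = 9*(8 + ⅑)/(-7 + 9*(-6*(-4))) - 3988 = 9*(73/9)/(-7 + 9*24) - 3988 = 9*(73/9)/(-7 + 216) - 3988 = 9*(73/9)/209 - 3988 = 9*(1/209)*(73/9) - 3988 = 73/209 - 3988 = -833419/209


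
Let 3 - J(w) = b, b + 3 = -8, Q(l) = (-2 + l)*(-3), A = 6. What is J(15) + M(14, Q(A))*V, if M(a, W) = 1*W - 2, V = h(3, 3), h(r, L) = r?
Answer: -28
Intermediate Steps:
V = 3
Q(l) = 6 - 3*l
M(a, W) = -2 + W (M(a, W) = W - 2 = -2 + W)
b = -11 (b = -3 - 8 = -11)
J(w) = 14 (J(w) = 3 - 1*(-11) = 3 + 11 = 14)
J(15) + M(14, Q(A))*V = 14 + (-2 + (6 - 3*6))*3 = 14 + (-2 + (6 - 18))*3 = 14 + (-2 - 12)*3 = 14 - 14*3 = 14 - 42 = -28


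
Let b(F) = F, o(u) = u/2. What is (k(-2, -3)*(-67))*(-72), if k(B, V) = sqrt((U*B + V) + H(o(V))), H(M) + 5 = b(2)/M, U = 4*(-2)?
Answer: 3216*sqrt(15) ≈ 12456.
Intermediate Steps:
o(u) = u/2 (o(u) = u*(1/2) = u/2)
U = -8
H(M) = -5 + 2/M
k(B, V) = sqrt(-5 + V - 8*B + 4/V) (k(B, V) = sqrt((-8*B + V) + (-5 + 2/((V/2)))) = sqrt((V - 8*B) + (-5 + 2*(2/V))) = sqrt((V - 8*B) + (-5 + 4/V)) = sqrt(-5 + V - 8*B + 4/V))
(k(-2, -3)*(-67))*(-72) = (sqrt(-5 - 3 - 8*(-2) + 4/(-3))*(-67))*(-72) = (sqrt(-5 - 3 + 16 + 4*(-1/3))*(-67))*(-72) = (sqrt(-5 - 3 + 16 - 4/3)*(-67))*(-72) = (sqrt(20/3)*(-67))*(-72) = ((2*sqrt(15)/3)*(-67))*(-72) = -134*sqrt(15)/3*(-72) = 3216*sqrt(15)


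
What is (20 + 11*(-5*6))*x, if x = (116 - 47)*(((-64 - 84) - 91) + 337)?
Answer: -2096220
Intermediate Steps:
x = 6762 (x = 69*((-148 - 91) + 337) = 69*(-239 + 337) = 69*98 = 6762)
(20 + 11*(-5*6))*x = (20 + 11*(-5*6))*6762 = (20 + 11*(-30))*6762 = (20 - 330)*6762 = -310*6762 = -2096220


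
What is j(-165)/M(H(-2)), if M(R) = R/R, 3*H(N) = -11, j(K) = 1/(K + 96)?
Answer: -1/69 ≈ -0.014493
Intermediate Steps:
j(K) = 1/(96 + K)
H(N) = -11/3 (H(N) = (⅓)*(-11) = -11/3)
M(R) = 1
j(-165)/M(H(-2)) = 1/((96 - 165)*1) = 1/(-69) = -1/69*1 = -1/69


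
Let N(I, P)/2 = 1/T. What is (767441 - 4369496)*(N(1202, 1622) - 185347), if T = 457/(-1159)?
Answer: 305115299818335/457 ≈ 6.6765e+11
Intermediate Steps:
T = -457/1159 (T = 457*(-1/1159) = -457/1159 ≈ -0.39431)
N(I, P) = -2318/457 (N(I, P) = 2/(-457/1159) = 2*(-1159/457) = -2318/457)
(767441 - 4369496)*(N(1202, 1622) - 185347) = (767441 - 4369496)*(-2318/457 - 185347) = -3602055*(-84705897/457) = 305115299818335/457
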